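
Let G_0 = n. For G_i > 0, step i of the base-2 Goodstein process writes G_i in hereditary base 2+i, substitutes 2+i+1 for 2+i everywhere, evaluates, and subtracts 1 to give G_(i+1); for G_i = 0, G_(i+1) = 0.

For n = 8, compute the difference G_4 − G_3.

87085

base 2: 8 = 2^(2 + 1); at 3: 3^(3 + 1) = 81; next = 80
base 3: 80 = 2·3^3 + 2·3^2 + 2·3 + 2; at 4: 2·4^4 + 2·4^2 + 2·4 + 2 = 554; next = 553
base 4: 553 = 2·4^4 + 2·4^2 + 2·4 + 1; at 5: 2·5^5 + 2·5^2 + 2·5 + 1 = 6311; next = 6310
base 5: 6310 = 2·5^5 + 2·5^2 + 2·5; at 6: 2·6^6 + 2·6^2 + 2·6 = 93396; next = 93395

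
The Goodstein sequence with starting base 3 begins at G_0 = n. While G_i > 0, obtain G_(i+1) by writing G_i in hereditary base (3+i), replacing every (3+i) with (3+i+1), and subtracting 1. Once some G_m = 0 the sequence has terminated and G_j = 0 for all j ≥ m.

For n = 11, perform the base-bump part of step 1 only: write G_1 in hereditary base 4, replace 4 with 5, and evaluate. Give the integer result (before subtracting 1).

[0] 11 ≡ 3^2 + 2 (base 3). Lift 4: 18. −1: 17.
[1] 17 ≡ 4^2 + 1 (base 4). Lift 5: 26. −1: 25.

26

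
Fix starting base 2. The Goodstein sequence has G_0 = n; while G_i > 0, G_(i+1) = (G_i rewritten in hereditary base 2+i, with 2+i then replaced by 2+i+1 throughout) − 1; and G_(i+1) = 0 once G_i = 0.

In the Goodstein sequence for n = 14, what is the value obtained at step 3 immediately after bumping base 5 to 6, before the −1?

G_0=14  [base 2] 2^(2 + 1) + 2^2 + 2  →[2↦3]→  3^(3 + 1) + 3^3 + 3 = 111  −1 ⇒ G_1=110
G_1=110  [base 3] 3^(3 + 1) + 3^3 + 2  →[3↦4]→  4^(4 + 1) + 4^4 + 2 = 1282  −1 ⇒ G_2=1281
G_2=1281  [base 4] 4^(4 + 1) + 4^4 + 1  →[4↦5]→  5^(5 + 1) + 5^5 + 1 = 18751  −1 ⇒ G_3=18750

326592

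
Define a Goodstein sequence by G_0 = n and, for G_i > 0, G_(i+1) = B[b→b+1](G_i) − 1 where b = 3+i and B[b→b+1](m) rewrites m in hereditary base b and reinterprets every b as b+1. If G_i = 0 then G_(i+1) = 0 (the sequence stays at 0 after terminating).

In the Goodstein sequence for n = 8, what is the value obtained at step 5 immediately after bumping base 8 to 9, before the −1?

G_0 = 8. HB_3(8) = 2·3 + 2. Bump = 10. G_1 = 9.
G_1 = 9. HB_4(9) = 2·4 + 1. Bump = 11. G_2 = 10.
G_2 = 10. HB_5(10) = 2·5. Bump = 12. G_3 = 11.
G_3 = 11. HB_6(11) = 6 + 5. Bump = 12. G_4 = 11.
G_4 = 11. HB_7(11) = 7 + 4. Bump = 12. G_5 = 11.
G_5 = 11. HB_8(11) = 8 + 3. Bump = 12. G_6 = 11.

12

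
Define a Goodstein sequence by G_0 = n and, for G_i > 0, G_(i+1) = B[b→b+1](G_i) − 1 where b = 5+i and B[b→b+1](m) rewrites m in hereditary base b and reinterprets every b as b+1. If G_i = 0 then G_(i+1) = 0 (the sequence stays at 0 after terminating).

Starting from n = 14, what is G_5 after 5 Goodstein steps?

(0) 14|_5 = 2·5 + 4 ↦ 2·6 + 4|_6 = 16 ⇒ 15
(1) 15|_6 = 2·6 + 3 ↦ 2·7 + 3|_7 = 17 ⇒ 16
(2) 16|_7 = 2·7 + 2 ↦ 2·8 + 2|_8 = 18 ⇒ 17
(3) 17|_8 = 2·8 + 1 ↦ 2·9 + 1|_9 = 19 ⇒ 18
(4) 18|_9 = 2·9 ↦ 2·10|_10 = 20 ⇒ 19
(5) 19|_10 = 10 + 9 ↦ 11 + 9|_11 = 20 ⇒ 19

19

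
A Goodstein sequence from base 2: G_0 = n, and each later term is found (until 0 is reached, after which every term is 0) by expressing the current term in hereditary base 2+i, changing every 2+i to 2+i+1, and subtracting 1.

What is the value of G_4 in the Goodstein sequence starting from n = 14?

326591

(0) 14|_2 = 2^(2 + 1) + 2^2 + 2 ↦ 3^(3 + 1) + 3^3 + 3|_3 = 111 ⇒ 110
(1) 110|_3 = 3^(3 + 1) + 3^3 + 2 ↦ 4^(4 + 1) + 4^4 + 2|_4 = 1282 ⇒ 1281
(2) 1281|_4 = 4^(4 + 1) + 4^4 + 1 ↦ 5^(5 + 1) + 5^5 + 1|_5 = 18751 ⇒ 18750
(3) 18750|_5 = 5^(5 + 1) + 5^5 ↦ 6^(6 + 1) + 6^6|_6 = 326592 ⇒ 326591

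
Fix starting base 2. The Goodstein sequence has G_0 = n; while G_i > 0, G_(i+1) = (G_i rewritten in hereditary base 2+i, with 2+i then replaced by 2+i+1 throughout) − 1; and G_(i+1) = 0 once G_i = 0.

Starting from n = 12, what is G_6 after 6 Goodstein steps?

134217867

G_0=12  [base 2] 2^(2 + 1) + 2^2  →[2↦3]→  3^(3 + 1) + 3^3 = 108  −1 ⇒ G_1=107
G_1=107  [base 3] 3^(3 + 1) + 2·3^2 + 2·3 + 2  →[3↦4]→  4^(4 + 1) + 2·4^2 + 2·4 + 2 = 1066  −1 ⇒ G_2=1065
G_2=1065  [base 4] 4^(4 + 1) + 2·4^2 + 2·4 + 1  →[4↦5]→  5^(5 + 1) + 2·5^2 + 2·5 + 1 = 15686  −1 ⇒ G_3=15685
G_3=15685  [base 5] 5^(5 + 1) + 2·5^2 + 2·5  →[5↦6]→  6^(6 + 1) + 2·6^2 + 2·6 = 280020  −1 ⇒ G_4=280019
G_4=280019  [base 6] 6^(6 + 1) + 2·6^2 + 6 + 5  →[6↦7]→  7^(7 + 1) + 2·7^2 + 7 + 5 = 5764911  −1 ⇒ G_5=5764910
G_5=5764910  [base 7] 7^(7 + 1) + 2·7^2 + 7 + 4  →[7↦8]→  8^(8 + 1) + 2·8^2 + 8 + 4 = 134217868  −1 ⇒ G_6=134217867
G_6=134217867  [base 8] 8^(8 + 1) + 2·8^2 + 8 + 3  →[8↦9]→  9^(9 + 1) + 2·9^2 + 9 + 3 = 3486784575  −1 ⇒ G_7=3486784574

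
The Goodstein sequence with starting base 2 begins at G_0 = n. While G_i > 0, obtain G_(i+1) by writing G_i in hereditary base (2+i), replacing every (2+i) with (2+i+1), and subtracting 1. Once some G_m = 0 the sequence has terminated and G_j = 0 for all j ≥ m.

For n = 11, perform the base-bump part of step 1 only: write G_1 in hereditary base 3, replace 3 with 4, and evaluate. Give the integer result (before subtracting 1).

(0) 11|_2 = 2^(2 + 1) + 2 + 1 ↦ 3^(3 + 1) + 3 + 1|_3 = 85 ⇒ 84
(1) 84|_3 = 3^(3 + 1) + 3 ↦ 4^(4 + 1) + 4|_4 = 1028 ⇒ 1027

1028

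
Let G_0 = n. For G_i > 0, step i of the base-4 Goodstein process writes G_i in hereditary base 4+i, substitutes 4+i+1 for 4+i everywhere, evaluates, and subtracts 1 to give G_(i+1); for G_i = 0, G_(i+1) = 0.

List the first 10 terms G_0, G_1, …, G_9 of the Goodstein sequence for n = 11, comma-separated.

step 0: 11 = 2·4 + 3; sub 5 for 4: 2·5 + 3; = 13; G_1 = 13−1 = 12
step 1: 12 = 2·5 + 2; sub 6 for 5: 2·6 + 2; = 14; G_2 = 14−1 = 13
step 2: 13 = 2·6 + 1; sub 7 for 6: 2·7 + 1; = 15; G_3 = 15−1 = 14
step 3: 14 = 2·7; sub 8 for 7: 2·8; = 16; G_4 = 16−1 = 15
step 4: 15 = 8 + 7; sub 9 for 8: 9 + 7; = 16; G_5 = 16−1 = 15
step 5: 15 = 9 + 6; sub 10 for 9: 10 + 6; = 16; G_6 = 16−1 = 15
step 6: 15 = 10 + 5; sub 11 for 10: 11 + 5; = 16; G_7 = 16−1 = 15
step 7: 15 = 11 + 4; sub 12 for 11: 12 + 4; = 16; G_8 = 16−1 = 15
step 8: 15 = 12 + 3; sub 13 for 12: 13 + 3; = 16; G_9 = 16−1 = 15

11, 12, 13, 14, 15, 15, 15, 15, 15, 15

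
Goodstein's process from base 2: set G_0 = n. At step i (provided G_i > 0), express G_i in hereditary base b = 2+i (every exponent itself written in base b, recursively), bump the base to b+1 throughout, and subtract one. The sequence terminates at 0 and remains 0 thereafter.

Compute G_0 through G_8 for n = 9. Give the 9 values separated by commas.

i=0: 9 = 2^(2 + 1) + 1 (b=2); 2→3: 3^(3 + 1) + 1 = 82; 82−1 = 81
i=1: 81 = 3^(3 + 1) (b=3); 3→4: 4^(4 + 1) = 1024; 1024−1 = 1023
i=2: 1023 = 3·4^4 + 3·4^3 + 3·4^2 + 3·4 + 3 (b=4); 4→5: 3·5^5 + 3·5^3 + 3·5^2 + 3·5 + 3 = 9843; 9843−1 = 9842
i=3: 9842 = 3·5^5 + 3·5^3 + 3·5^2 + 3·5 + 2 (b=5); 5→6: 3·6^6 + 3·6^3 + 3·6^2 + 3·6 + 2 = 140744; 140744−1 = 140743
i=4: 140743 = 3·6^6 + 3·6^3 + 3·6^2 + 3·6 + 1 (b=6); 6→7: 3·7^7 + 3·7^3 + 3·7^2 + 3·7 + 1 = 2471827; 2471827−1 = 2471826
i=5: 2471826 = 3·7^7 + 3·7^3 + 3·7^2 + 3·7 (b=7); 7→8: 3·8^8 + 3·8^3 + 3·8^2 + 3·8 = 50333400; 50333400−1 = 50333399
i=6: 50333399 = 3·8^8 + 3·8^3 + 3·8^2 + 2·8 + 7 (b=8); 8→9: 3·9^9 + 3·9^3 + 3·9^2 + 2·9 + 7 = 1162263922; 1162263922−1 = 1162263921
i=7: 1162263921 = 3·9^9 + 3·9^3 + 3·9^2 + 2·9 + 6 (b=9); 9→10: 3·10^10 + 3·10^3 + 3·10^2 + 2·10 + 6 = 30000003326; 30000003326−1 = 30000003325

9, 81, 1023, 9842, 140743, 2471826, 50333399, 1162263921, 30000003325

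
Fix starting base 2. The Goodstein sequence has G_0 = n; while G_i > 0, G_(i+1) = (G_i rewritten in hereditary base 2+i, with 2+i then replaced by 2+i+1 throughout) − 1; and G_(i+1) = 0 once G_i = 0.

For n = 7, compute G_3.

3127

7 —HB2→ 2^2 + 2 + 1 —bump→ 3^3 + 3 + 1 = 31 —(−1)→ 30
30 —HB3→ 3^3 + 3 —bump→ 4^4 + 4 = 260 —(−1)→ 259
259 —HB4→ 4^4 + 3 —bump→ 5^5 + 3 = 3128 —(−1)→ 3127
3127 —HB5→ 5^5 + 2 —bump→ 6^6 + 2 = 46658 —(−1)→ 46657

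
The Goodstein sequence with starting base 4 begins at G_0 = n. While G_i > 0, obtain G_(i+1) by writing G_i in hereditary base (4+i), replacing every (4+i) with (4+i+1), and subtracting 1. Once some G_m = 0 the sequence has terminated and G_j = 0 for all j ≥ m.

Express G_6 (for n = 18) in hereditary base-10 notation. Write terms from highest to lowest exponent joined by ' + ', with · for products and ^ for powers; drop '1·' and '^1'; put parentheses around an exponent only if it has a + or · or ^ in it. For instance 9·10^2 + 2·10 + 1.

6·10 + 3

i=0: 18 = 4^2 + 2 (b=4); 4→5: 5^2 + 2 = 27; 27−1 = 26
i=1: 26 = 5^2 + 1 (b=5); 5→6: 6^2 + 1 = 37; 37−1 = 36
i=2: 36 = 6^2 (b=6); 6→7: 7^2 = 49; 49−1 = 48
i=3: 48 = 6·7 + 6 (b=7); 7→8: 6·8 + 6 = 54; 54−1 = 53
i=4: 53 = 6·8 + 5 (b=8); 8→9: 6·9 + 5 = 59; 59−1 = 58
i=5: 58 = 6·9 + 4 (b=9); 9→10: 6·10 + 4 = 64; 64−1 = 63
i=6: 63 = 6·10 + 3 (b=10); 10→11: 6·11 + 3 = 69; 69−1 = 68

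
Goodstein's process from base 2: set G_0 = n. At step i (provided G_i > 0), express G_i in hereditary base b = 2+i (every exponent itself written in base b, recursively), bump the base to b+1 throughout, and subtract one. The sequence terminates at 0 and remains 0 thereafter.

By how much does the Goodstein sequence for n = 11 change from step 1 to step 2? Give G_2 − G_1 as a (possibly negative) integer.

(0) 11|_2 = 2^(2 + 1) + 2 + 1 ↦ 3^(3 + 1) + 3 + 1|_3 = 85 ⇒ 84
(1) 84|_3 = 3^(3 + 1) + 3 ↦ 4^(4 + 1) + 4|_4 = 1028 ⇒ 1027

943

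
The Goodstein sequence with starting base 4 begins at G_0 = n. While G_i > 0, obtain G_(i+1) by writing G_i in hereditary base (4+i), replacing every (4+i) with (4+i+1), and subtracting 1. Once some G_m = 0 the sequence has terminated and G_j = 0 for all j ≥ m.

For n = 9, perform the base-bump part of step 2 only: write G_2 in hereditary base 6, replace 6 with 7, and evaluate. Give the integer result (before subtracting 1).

(0) 9|_4 = 2·4 + 1 ↦ 2·5 + 1|_5 = 11 ⇒ 10
(1) 10|_5 = 2·5 ↦ 2·6|_6 = 12 ⇒ 11
(2) 11|_6 = 6 + 5 ↦ 7 + 5|_7 = 12 ⇒ 11

12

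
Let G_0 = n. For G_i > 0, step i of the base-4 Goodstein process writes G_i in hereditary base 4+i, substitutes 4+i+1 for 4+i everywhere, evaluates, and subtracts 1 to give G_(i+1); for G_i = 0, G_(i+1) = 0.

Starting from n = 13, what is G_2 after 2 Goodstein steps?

17

base 4: 13 = 3·4 + 1; at 5: 3·5 + 1 = 16; next = 15
base 5: 15 = 3·5; at 6: 3·6 = 18; next = 17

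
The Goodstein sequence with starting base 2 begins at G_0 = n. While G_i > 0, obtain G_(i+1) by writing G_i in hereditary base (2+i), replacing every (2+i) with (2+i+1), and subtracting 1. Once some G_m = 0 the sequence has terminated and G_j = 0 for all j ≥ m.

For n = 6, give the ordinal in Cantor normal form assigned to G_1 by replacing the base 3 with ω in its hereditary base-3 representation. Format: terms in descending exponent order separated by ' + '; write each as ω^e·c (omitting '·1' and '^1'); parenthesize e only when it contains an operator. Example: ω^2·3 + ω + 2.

step 0: 6 = 2^2 + 2; sub 3 for 2: 3^3 + 3; = 30; G_1 = 30−1 = 29
step 1: 29 = 3^3 + 2; sub 4 for 3: 4^4 + 2; = 258; G_2 = 258−1 = 257

ω^ω + 2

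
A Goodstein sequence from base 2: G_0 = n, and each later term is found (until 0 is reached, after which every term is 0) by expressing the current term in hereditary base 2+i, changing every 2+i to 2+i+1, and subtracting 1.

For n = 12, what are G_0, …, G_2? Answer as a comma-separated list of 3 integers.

[0] 12 ≡ 2^(2 + 1) + 2^2 (base 2). Lift 3: 108. −1: 107.
[1] 107 ≡ 3^(3 + 1) + 2·3^2 + 2·3 + 2 (base 3). Lift 4: 1066. −1: 1065.

12, 107, 1065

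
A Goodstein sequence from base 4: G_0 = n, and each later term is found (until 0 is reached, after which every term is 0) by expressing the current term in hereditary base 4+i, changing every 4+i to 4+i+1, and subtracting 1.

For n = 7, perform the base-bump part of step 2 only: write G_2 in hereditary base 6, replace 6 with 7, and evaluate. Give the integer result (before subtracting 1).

8

7 —HB4→ 4 + 3 —bump→ 5 + 3 = 8 —(−1)→ 7
7 —HB5→ 5 + 2 —bump→ 6 + 2 = 8 —(−1)→ 7
7 —HB6→ 6 + 1 —bump→ 7 + 1 = 8 —(−1)→ 7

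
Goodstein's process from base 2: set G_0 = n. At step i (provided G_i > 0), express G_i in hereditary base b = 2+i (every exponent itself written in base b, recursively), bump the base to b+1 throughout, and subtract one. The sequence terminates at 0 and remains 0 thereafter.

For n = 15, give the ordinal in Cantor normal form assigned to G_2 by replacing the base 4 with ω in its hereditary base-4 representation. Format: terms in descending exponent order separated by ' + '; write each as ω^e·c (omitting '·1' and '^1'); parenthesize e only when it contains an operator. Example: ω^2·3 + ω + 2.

ω^(ω + 1) + ω^ω + 3

base 2: 15 = 2^(2 + 1) + 2^2 + 2 + 1; at 3: 3^(3 + 1) + 3^3 + 3 + 1 = 112; next = 111
base 3: 111 = 3^(3 + 1) + 3^3 + 3; at 4: 4^(4 + 1) + 4^4 + 4 = 1284; next = 1283
base 4: 1283 = 4^(4 + 1) + 4^4 + 3; at 5: 5^(5 + 1) + 5^5 + 3 = 18753; next = 18752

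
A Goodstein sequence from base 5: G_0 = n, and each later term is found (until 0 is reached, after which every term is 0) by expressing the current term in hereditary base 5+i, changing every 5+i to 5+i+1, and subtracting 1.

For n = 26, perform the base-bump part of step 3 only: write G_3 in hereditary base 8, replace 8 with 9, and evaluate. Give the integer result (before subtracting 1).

59

i=0: 26 = 5^2 + 1 (b=5); 5→6: 6^2 + 1 = 37; 37−1 = 36
i=1: 36 = 6^2 (b=6); 6→7: 7^2 = 49; 49−1 = 48
i=2: 48 = 6·7 + 6 (b=7); 7→8: 6·8 + 6 = 54; 54−1 = 53
i=3: 53 = 6·8 + 5 (b=8); 8→9: 6·9 + 5 = 59; 59−1 = 58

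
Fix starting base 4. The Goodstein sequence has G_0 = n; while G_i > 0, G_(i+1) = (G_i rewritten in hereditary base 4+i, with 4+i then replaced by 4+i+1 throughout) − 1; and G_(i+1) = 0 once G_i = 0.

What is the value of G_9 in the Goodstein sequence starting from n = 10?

G_0 = 10. HB_4(10) = 2·4 + 2. Bump = 12. G_1 = 11.
G_1 = 11. HB_5(11) = 2·5 + 1. Bump = 13. G_2 = 12.
G_2 = 12. HB_6(12) = 2·6. Bump = 14. G_3 = 13.
G_3 = 13. HB_7(13) = 7 + 6. Bump = 14. G_4 = 13.
G_4 = 13. HB_8(13) = 8 + 5. Bump = 14. G_5 = 13.
G_5 = 13. HB_9(13) = 9 + 4. Bump = 14. G_6 = 13.
G_6 = 13. HB_10(13) = 10 + 3. Bump = 14. G_7 = 13.
G_7 = 13. HB_11(13) = 11 + 2. Bump = 14. G_8 = 13.
G_8 = 13. HB_12(13) = 12 + 1. Bump = 14. G_9 = 13.

13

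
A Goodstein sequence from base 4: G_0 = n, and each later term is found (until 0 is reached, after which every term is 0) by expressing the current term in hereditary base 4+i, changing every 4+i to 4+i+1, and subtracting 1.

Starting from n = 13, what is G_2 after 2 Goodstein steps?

17

G_0 = 13. HB_4(13) = 3·4 + 1. Bump = 16. G_1 = 15.
G_1 = 15. HB_5(15) = 3·5. Bump = 18. G_2 = 17.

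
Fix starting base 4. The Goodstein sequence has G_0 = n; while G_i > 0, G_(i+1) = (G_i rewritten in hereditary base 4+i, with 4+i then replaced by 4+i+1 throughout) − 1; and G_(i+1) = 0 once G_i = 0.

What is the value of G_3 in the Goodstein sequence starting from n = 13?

18

step 0: 13 = 3·4 + 1; sub 5 for 4: 3·5 + 1; = 16; G_1 = 16−1 = 15
step 1: 15 = 3·5; sub 6 for 5: 3·6; = 18; G_2 = 18−1 = 17
step 2: 17 = 2·6 + 5; sub 7 for 6: 2·7 + 5; = 19; G_3 = 19−1 = 18
step 3: 18 = 2·7 + 4; sub 8 for 7: 2·8 + 4; = 20; G_4 = 20−1 = 19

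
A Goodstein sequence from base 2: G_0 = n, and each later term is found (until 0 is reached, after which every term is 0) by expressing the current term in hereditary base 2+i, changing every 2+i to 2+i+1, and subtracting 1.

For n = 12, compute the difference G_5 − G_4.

i=0: 12 = 2^(2 + 1) + 2^2 (b=2); 2→3: 3^(3 + 1) + 3^3 = 108; 108−1 = 107
i=1: 107 = 3^(3 + 1) + 2·3^2 + 2·3 + 2 (b=3); 3→4: 4^(4 + 1) + 2·4^2 + 2·4 + 2 = 1066; 1066−1 = 1065
i=2: 1065 = 4^(4 + 1) + 2·4^2 + 2·4 + 1 (b=4); 4→5: 5^(5 + 1) + 2·5^2 + 2·5 + 1 = 15686; 15686−1 = 15685
i=3: 15685 = 5^(5 + 1) + 2·5^2 + 2·5 (b=5); 5→6: 6^(6 + 1) + 2·6^2 + 2·6 = 280020; 280020−1 = 280019
i=4: 280019 = 6^(6 + 1) + 2·6^2 + 6 + 5 (b=6); 6→7: 7^(7 + 1) + 2·7^2 + 7 + 5 = 5764911; 5764911−1 = 5764910

5484891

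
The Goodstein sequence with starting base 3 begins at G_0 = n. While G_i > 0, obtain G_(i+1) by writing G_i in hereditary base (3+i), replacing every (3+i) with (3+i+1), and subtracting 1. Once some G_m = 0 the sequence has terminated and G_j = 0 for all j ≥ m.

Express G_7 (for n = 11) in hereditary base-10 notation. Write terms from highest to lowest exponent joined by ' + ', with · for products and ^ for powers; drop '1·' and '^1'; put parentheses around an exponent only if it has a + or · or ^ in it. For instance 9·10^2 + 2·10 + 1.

5·10 + 1

11 —HB3→ 3^2 + 2 —bump→ 4^2 + 2 = 18 —(−1)→ 17
17 —HB4→ 4^2 + 1 —bump→ 5^2 + 1 = 26 —(−1)→ 25
25 —HB5→ 5^2 —bump→ 6^2 = 36 —(−1)→ 35
35 —HB6→ 5·6 + 5 —bump→ 5·7 + 5 = 40 —(−1)→ 39
39 —HB7→ 5·7 + 4 —bump→ 5·8 + 4 = 44 —(−1)→ 43
43 —HB8→ 5·8 + 3 —bump→ 5·9 + 3 = 48 —(−1)→ 47
47 —HB9→ 5·9 + 2 —bump→ 5·10 + 2 = 52 —(−1)→ 51
51 —HB10→ 5·10 + 1 —bump→ 5·11 + 1 = 56 —(−1)→ 55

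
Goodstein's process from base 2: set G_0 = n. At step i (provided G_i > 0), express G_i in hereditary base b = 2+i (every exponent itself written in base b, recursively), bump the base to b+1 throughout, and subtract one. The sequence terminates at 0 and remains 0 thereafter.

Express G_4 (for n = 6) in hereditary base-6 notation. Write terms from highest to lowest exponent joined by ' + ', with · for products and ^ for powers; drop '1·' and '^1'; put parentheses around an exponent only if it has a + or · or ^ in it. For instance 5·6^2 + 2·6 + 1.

5·6^5 + 5·6^4 + 5·6^3 + 5·6^2 + 5·6 + 5

i=0: 6 = 2^2 + 2 (b=2); 2→3: 3^3 + 3 = 30; 30−1 = 29
i=1: 29 = 3^3 + 2 (b=3); 3→4: 4^4 + 2 = 258; 258−1 = 257
i=2: 257 = 4^4 + 1 (b=4); 4→5: 5^5 + 1 = 3126; 3126−1 = 3125
i=3: 3125 = 5^5 (b=5); 5→6: 6^6 = 46656; 46656−1 = 46655
i=4: 46655 = 5·6^5 + 5·6^4 + 5·6^3 + 5·6^2 + 5·6 + 5 (b=6); 6→7: 5·7^5 + 5·7^4 + 5·7^3 + 5·7^2 + 5·7 + 5 = 98040; 98040−1 = 98039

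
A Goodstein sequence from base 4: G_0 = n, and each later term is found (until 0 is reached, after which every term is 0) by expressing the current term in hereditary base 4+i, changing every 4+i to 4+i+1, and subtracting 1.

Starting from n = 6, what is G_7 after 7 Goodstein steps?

i=0: 6 = 4 + 2 (b=4); 4→5: 5 + 2 = 7; 7−1 = 6
i=1: 6 = 5 + 1 (b=5); 5→6: 6 + 1 = 7; 7−1 = 6
i=2: 6 = 6 (b=6); 6→7: 7 = 7; 7−1 = 6
i=3: 6 = 6 (b=7); 7→8: 6 = 6; 6−1 = 5
i=4: 5 = 5 (b=8); 8→9: 5 = 5; 5−1 = 4
i=5: 4 = 4 (b=9); 9→10: 4 = 4; 4−1 = 3
i=6: 3 = 3 (b=10); 10→11: 3 = 3; 3−1 = 2
i=7: 2 = 2 (b=11); 11→12: 2 = 2; 2−1 = 1

2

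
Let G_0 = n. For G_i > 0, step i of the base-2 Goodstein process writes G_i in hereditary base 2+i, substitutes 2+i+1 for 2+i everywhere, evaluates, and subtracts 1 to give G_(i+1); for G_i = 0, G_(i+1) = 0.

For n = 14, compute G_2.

1281

G_0 = 14. HB_2(14) = 2^(2 + 1) + 2^2 + 2. Bump = 111. G_1 = 110.
G_1 = 110. HB_3(110) = 3^(3 + 1) + 3^3 + 2. Bump = 1282. G_2 = 1281.
G_2 = 1281. HB_4(1281) = 4^(4 + 1) + 4^4 + 1. Bump = 18751. G_3 = 18750.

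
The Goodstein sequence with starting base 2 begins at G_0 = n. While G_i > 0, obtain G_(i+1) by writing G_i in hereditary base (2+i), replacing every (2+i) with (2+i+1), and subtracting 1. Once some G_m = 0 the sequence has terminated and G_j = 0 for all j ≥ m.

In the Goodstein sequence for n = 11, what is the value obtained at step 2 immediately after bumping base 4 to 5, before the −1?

15628

base 2: 11 = 2^(2 + 1) + 2 + 1; at 3: 3^(3 + 1) + 3 + 1 = 85; next = 84
base 3: 84 = 3^(3 + 1) + 3; at 4: 4^(4 + 1) + 4 = 1028; next = 1027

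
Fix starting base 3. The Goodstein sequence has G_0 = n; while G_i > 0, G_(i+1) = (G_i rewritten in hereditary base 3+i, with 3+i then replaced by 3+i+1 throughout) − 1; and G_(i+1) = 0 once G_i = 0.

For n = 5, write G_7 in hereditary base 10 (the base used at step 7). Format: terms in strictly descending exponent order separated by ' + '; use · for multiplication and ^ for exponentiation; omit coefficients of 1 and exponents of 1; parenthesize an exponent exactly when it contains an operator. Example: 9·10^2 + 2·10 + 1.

[0] 5 ≡ 3 + 2 (base 3). Lift 4: 6. −1: 5.
[1] 5 ≡ 4 + 1 (base 4). Lift 5: 6. −1: 5.
[2] 5 ≡ 5 (base 5). Lift 6: 6. −1: 5.
[3] 5 ≡ 5 (base 6). Lift 7: 5. −1: 4.
[4] 4 ≡ 4 (base 7). Lift 8: 4. −1: 3.
[5] 3 ≡ 3 (base 8). Lift 9: 3. −1: 2.
[6] 2 ≡ 2 (base 9). Lift 10: 2. −1: 1.

1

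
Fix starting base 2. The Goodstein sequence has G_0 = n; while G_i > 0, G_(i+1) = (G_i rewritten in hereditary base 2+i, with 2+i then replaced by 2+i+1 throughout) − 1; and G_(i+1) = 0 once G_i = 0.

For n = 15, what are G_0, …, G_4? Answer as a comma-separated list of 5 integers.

15, 111, 1283, 18752, 326593

G_0=15  [base 2] 2^(2 + 1) + 2^2 + 2 + 1  →[2↦3]→  3^(3 + 1) + 3^3 + 3 + 1 = 112  −1 ⇒ G_1=111
G_1=111  [base 3] 3^(3 + 1) + 3^3 + 3  →[3↦4]→  4^(4 + 1) + 4^4 + 4 = 1284  −1 ⇒ G_2=1283
G_2=1283  [base 4] 4^(4 + 1) + 4^4 + 3  →[4↦5]→  5^(5 + 1) + 5^5 + 3 = 18753  −1 ⇒ G_3=18752
G_3=18752  [base 5] 5^(5 + 1) + 5^5 + 2  →[5↦6]→  6^(6 + 1) + 6^6 + 2 = 326594  −1 ⇒ G_4=326593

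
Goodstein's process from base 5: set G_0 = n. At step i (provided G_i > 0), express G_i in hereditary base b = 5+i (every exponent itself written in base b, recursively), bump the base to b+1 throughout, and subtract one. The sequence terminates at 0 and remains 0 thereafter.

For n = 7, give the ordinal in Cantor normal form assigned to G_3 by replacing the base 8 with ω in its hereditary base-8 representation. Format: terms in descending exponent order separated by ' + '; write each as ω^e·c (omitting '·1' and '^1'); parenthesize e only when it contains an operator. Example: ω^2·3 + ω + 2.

7

i=0: 7 = 5 + 2 (b=5); 5→6: 6 + 2 = 8; 8−1 = 7
i=1: 7 = 6 + 1 (b=6); 6→7: 7 + 1 = 8; 8−1 = 7
i=2: 7 = 7 (b=7); 7→8: 8 = 8; 8−1 = 7
i=3: 7 = 7 (b=8); 8→9: 7 = 7; 7−1 = 6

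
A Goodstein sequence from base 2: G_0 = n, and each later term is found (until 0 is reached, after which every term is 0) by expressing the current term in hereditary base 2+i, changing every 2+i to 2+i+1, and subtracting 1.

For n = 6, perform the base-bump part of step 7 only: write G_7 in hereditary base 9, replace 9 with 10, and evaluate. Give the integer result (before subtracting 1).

[0] 6 ≡ 2^2 + 2 (base 2). Lift 3: 30. −1: 29.
[1] 29 ≡ 3^3 + 2 (base 3). Lift 4: 258. −1: 257.
[2] 257 ≡ 4^4 + 1 (base 4). Lift 5: 3126. −1: 3125.
[3] 3125 ≡ 5^5 (base 5). Lift 6: 46656. −1: 46655.
[4] 46655 ≡ 5·6^5 + 5·6^4 + 5·6^3 + 5·6^2 + 5·6 + 5 (base 6). Lift 7: 98040. −1: 98039.
[5] 98039 ≡ 5·7^5 + 5·7^4 + 5·7^3 + 5·7^2 + 5·7 + 4 (base 7). Lift 8: 187244. −1: 187243.
[6] 187243 ≡ 5·8^5 + 5·8^4 + 5·8^3 + 5·8^2 + 5·8 + 3 (base 8). Lift 9: 332148. −1: 332147.

555552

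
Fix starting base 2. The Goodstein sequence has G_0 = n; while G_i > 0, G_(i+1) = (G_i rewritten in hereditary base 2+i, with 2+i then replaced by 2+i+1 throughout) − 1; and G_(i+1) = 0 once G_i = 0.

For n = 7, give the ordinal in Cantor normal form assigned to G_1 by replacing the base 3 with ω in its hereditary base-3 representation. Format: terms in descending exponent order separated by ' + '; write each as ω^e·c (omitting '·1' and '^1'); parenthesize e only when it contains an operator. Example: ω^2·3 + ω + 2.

ω^ω + ω

7 —HB2→ 2^2 + 2 + 1 —bump→ 3^3 + 3 + 1 = 31 —(−1)→ 30
30 —HB3→ 3^3 + 3 —bump→ 4^4 + 4 = 260 —(−1)→ 259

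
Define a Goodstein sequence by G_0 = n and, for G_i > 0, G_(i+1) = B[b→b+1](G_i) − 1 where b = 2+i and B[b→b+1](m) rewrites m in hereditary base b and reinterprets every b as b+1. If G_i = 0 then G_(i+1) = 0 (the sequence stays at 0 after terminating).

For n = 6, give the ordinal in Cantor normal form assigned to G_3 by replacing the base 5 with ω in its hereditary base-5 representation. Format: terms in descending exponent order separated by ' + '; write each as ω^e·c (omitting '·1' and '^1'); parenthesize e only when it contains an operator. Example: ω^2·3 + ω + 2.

base 2: 6 = 2^2 + 2; at 3: 3^3 + 3 = 30; next = 29
base 3: 29 = 3^3 + 2; at 4: 4^4 + 2 = 258; next = 257
base 4: 257 = 4^4 + 1; at 5: 5^5 + 1 = 3126; next = 3125
base 5: 3125 = 5^5; at 6: 6^6 = 46656; next = 46655

ω^ω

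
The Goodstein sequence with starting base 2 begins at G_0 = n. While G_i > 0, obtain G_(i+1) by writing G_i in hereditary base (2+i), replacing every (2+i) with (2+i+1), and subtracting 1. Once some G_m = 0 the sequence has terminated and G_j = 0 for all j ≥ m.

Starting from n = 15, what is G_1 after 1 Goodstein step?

i=0: 15 = 2^(2 + 1) + 2^2 + 2 + 1 (b=2); 2→3: 3^(3 + 1) + 3^3 + 3 + 1 = 112; 112−1 = 111
i=1: 111 = 3^(3 + 1) + 3^3 + 3 (b=3); 3→4: 4^(4 + 1) + 4^4 + 4 = 1284; 1284−1 = 1283

111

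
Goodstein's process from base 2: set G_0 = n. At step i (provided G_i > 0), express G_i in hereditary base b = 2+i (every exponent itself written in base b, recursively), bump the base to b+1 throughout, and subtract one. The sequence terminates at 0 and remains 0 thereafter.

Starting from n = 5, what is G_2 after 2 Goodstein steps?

255

5 —HB2→ 2^2 + 1 —bump→ 3^3 + 1 = 28 —(−1)→ 27
27 —HB3→ 3^3 —bump→ 4^4 = 256 —(−1)→ 255
255 —HB4→ 3·4^3 + 3·4^2 + 3·4 + 3 —bump→ 3·5^3 + 3·5^2 + 3·5 + 3 = 468 —(−1)→ 467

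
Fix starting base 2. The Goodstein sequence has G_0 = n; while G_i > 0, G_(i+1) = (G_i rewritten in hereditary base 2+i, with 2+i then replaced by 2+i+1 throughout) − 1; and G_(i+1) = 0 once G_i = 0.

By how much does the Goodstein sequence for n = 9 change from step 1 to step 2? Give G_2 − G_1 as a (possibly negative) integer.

G_0 = 9. HB_2(9) = 2^(2 + 1) + 1. Bump = 82. G_1 = 81.
G_1 = 81. HB_3(81) = 3^(3 + 1). Bump = 1024. G_2 = 1023.

942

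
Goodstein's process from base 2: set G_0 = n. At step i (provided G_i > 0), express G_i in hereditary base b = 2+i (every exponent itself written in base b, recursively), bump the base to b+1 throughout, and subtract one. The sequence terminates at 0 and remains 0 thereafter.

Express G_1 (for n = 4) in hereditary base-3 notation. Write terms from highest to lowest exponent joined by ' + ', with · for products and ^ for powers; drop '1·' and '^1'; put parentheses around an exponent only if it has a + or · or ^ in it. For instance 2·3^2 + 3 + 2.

step 0: 4 = 2^2; sub 3 for 2: 3^3; = 27; G_1 = 27−1 = 26
step 1: 26 = 2·3^2 + 2·3 + 2; sub 4 for 3: 2·4^2 + 2·4 + 2; = 42; G_2 = 42−1 = 41

2·3^2 + 2·3 + 2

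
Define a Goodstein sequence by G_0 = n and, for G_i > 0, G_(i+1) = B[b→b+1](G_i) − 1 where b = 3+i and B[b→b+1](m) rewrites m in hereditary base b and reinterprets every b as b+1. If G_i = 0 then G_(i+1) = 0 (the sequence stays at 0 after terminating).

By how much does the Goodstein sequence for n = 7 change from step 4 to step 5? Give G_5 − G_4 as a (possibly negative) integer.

0

i=0: 7 = 2·3 + 1 (b=3); 3→4: 2·4 + 1 = 9; 9−1 = 8
i=1: 8 = 2·4 (b=4); 4→5: 2·5 = 10; 10−1 = 9
i=2: 9 = 5 + 4 (b=5); 5→6: 6 + 4 = 10; 10−1 = 9
i=3: 9 = 6 + 3 (b=6); 6→7: 7 + 3 = 10; 10−1 = 9
i=4: 9 = 7 + 2 (b=7); 7→8: 8 + 2 = 10; 10−1 = 9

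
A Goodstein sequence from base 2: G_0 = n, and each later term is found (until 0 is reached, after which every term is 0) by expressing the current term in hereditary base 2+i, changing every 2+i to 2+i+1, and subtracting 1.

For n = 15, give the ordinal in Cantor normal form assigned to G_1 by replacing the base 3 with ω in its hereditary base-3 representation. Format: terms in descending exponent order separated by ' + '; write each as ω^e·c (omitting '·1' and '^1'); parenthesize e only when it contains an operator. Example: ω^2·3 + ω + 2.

i=0: 15 = 2^(2 + 1) + 2^2 + 2 + 1 (b=2); 2→3: 3^(3 + 1) + 3^3 + 3 + 1 = 112; 112−1 = 111
i=1: 111 = 3^(3 + 1) + 3^3 + 3 (b=3); 3→4: 4^(4 + 1) + 4^4 + 4 = 1284; 1284−1 = 1283

ω^(ω + 1) + ω^ω + ω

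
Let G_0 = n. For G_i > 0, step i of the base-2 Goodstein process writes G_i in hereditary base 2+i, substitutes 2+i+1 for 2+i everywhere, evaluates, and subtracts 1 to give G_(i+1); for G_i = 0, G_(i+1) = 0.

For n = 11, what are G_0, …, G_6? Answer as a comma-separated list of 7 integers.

11, 84, 1027, 15627, 279937, 5764801, 134217727

(0) 11|_2 = 2^(2 + 1) + 2 + 1 ↦ 3^(3 + 1) + 3 + 1|_3 = 85 ⇒ 84
(1) 84|_3 = 3^(3 + 1) + 3 ↦ 4^(4 + 1) + 4|_4 = 1028 ⇒ 1027
(2) 1027|_4 = 4^(4 + 1) + 3 ↦ 5^(5 + 1) + 3|_5 = 15628 ⇒ 15627
(3) 15627|_5 = 5^(5 + 1) + 2 ↦ 6^(6 + 1) + 2|_6 = 279938 ⇒ 279937
(4) 279937|_6 = 6^(6 + 1) + 1 ↦ 7^(7 + 1) + 1|_7 = 5764802 ⇒ 5764801
(5) 5764801|_7 = 7^(7 + 1) ↦ 8^(8 + 1)|_8 = 134217728 ⇒ 134217727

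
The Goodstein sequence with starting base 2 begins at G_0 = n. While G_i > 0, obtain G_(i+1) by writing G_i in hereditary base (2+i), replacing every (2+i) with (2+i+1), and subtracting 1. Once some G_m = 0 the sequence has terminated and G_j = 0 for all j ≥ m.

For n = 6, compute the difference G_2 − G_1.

G_0=6  [base 2] 2^2 + 2  →[2↦3]→  3^3 + 3 = 30  −1 ⇒ G_1=29
G_1=29  [base 3] 3^3 + 2  →[3↦4]→  4^4 + 2 = 258  −1 ⇒ G_2=257

228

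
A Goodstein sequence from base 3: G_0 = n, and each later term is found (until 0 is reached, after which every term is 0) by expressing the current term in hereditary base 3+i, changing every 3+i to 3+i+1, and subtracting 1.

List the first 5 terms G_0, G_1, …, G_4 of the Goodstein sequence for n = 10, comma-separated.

10, 16, 24, 27, 30

(0) 10|_3 = 3^2 + 1 ↦ 4^2 + 1|_4 = 17 ⇒ 16
(1) 16|_4 = 4^2 ↦ 5^2|_5 = 25 ⇒ 24
(2) 24|_5 = 4·5 + 4 ↦ 4·6 + 4|_6 = 28 ⇒ 27
(3) 27|_6 = 4·6 + 3 ↦ 4·7 + 3|_7 = 31 ⇒ 30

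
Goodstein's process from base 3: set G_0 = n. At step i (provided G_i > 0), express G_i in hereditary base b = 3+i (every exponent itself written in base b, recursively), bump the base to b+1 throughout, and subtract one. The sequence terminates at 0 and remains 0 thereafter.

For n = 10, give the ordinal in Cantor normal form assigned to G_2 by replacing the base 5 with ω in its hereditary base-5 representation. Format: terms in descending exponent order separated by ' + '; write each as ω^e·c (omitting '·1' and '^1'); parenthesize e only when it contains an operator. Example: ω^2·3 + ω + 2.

10 —HB3→ 3^2 + 1 —bump→ 4^2 + 1 = 17 —(−1)→ 16
16 —HB4→ 4^2 —bump→ 5^2 = 25 —(−1)→ 24
24 —HB5→ 4·5 + 4 —bump→ 4·6 + 4 = 28 —(−1)→ 27

ω·4 + 4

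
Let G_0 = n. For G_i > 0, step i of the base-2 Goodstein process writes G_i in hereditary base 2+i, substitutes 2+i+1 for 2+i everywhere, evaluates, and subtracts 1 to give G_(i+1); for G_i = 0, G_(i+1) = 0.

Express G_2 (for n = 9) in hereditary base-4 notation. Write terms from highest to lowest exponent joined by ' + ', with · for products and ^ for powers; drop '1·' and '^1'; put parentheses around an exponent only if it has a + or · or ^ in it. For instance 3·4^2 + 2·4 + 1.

i=0: 9 = 2^(2 + 1) + 1 (b=2); 2→3: 3^(3 + 1) + 1 = 82; 82−1 = 81
i=1: 81 = 3^(3 + 1) (b=3); 3→4: 4^(4 + 1) = 1024; 1024−1 = 1023
i=2: 1023 = 3·4^4 + 3·4^3 + 3·4^2 + 3·4 + 3 (b=4); 4→5: 3·5^5 + 3·5^3 + 3·5^2 + 3·5 + 3 = 9843; 9843−1 = 9842

3·4^4 + 3·4^3 + 3·4^2 + 3·4 + 3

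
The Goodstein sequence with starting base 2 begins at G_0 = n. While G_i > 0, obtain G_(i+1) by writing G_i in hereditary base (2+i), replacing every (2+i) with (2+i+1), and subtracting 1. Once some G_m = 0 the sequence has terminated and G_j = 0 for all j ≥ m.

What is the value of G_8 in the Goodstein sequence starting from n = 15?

100077777775

step 0: 15 = 2^(2 + 1) + 2^2 + 2 + 1; sub 3 for 2: 3^(3 + 1) + 3^3 + 3 + 1; = 112; G_1 = 112−1 = 111
step 1: 111 = 3^(3 + 1) + 3^3 + 3; sub 4 for 3: 4^(4 + 1) + 4^4 + 4; = 1284; G_2 = 1284−1 = 1283
step 2: 1283 = 4^(4 + 1) + 4^4 + 3; sub 5 for 4: 5^(5 + 1) + 5^5 + 3; = 18753; G_3 = 18753−1 = 18752
step 3: 18752 = 5^(5 + 1) + 5^5 + 2; sub 6 for 5: 6^(6 + 1) + 6^6 + 2; = 326594; G_4 = 326594−1 = 326593
step 4: 326593 = 6^(6 + 1) + 6^6 + 1; sub 7 for 6: 7^(7 + 1) + 7^7 + 1; = 6588345; G_5 = 6588345−1 = 6588344
step 5: 6588344 = 7^(7 + 1) + 7^7; sub 8 for 7: 8^(8 + 1) + 8^8; = 150994944; G_6 = 150994944−1 = 150994943
step 6: 150994943 = 8^(8 + 1) + 7·8^7 + 7·8^6 + 7·8^5 + 7·8^4 + 7·8^3 + 7·8^2 + 7·8 + 7; sub 9 for 8: 9^(9 + 1) + 7·9^7 + 7·9^6 + 7·9^5 + 7·9^4 + 7·9^3 + 7·9^2 + 7·9 + 7; = 3524450281; G_7 = 3524450281−1 = 3524450280
step 7: 3524450280 = 9^(9 + 1) + 7·9^7 + 7·9^6 + 7·9^5 + 7·9^4 + 7·9^3 + 7·9^2 + 7·9 + 6; sub 10 for 9: 10^(10 + 1) + 7·10^7 + 7·10^6 + 7·10^5 + 7·10^4 + 7·10^3 + 7·10^2 + 7·10 + 6; = 100077777776; G_8 = 100077777776−1 = 100077777775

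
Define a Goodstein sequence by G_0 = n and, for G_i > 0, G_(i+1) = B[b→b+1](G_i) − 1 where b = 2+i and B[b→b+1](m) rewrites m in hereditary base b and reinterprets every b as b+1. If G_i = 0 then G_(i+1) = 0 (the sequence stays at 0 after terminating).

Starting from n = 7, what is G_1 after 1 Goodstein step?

30

step 0: 7 = 2^2 + 2 + 1; sub 3 for 2: 3^3 + 3 + 1; = 31; G_1 = 31−1 = 30
step 1: 30 = 3^3 + 3; sub 4 for 3: 4^4 + 4; = 260; G_2 = 260−1 = 259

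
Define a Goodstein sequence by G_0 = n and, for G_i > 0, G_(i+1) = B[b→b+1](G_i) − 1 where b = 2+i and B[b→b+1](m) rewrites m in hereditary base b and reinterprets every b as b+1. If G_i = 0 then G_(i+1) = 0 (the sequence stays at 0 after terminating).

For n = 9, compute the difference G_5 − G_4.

2331083

G_0=9  [base 2] 2^(2 + 1) + 1  →[2↦3]→  3^(3 + 1) + 1 = 82  −1 ⇒ G_1=81
G_1=81  [base 3] 3^(3 + 1)  →[3↦4]→  4^(4 + 1) = 1024  −1 ⇒ G_2=1023
G_2=1023  [base 4] 3·4^4 + 3·4^3 + 3·4^2 + 3·4 + 3  →[4↦5]→  3·5^5 + 3·5^3 + 3·5^2 + 3·5 + 3 = 9843  −1 ⇒ G_3=9842
G_3=9842  [base 5] 3·5^5 + 3·5^3 + 3·5^2 + 3·5 + 2  →[5↦6]→  3·6^6 + 3·6^3 + 3·6^2 + 3·6 + 2 = 140744  −1 ⇒ G_4=140743
G_4=140743  [base 6] 3·6^6 + 3·6^3 + 3·6^2 + 3·6 + 1  →[6↦7]→  3·7^7 + 3·7^3 + 3·7^2 + 3·7 + 1 = 2471827  −1 ⇒ G_5=2471826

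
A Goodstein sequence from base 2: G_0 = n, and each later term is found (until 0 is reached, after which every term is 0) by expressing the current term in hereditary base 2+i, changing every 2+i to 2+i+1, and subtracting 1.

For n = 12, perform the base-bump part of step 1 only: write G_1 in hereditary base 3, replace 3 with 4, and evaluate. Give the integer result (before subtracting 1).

(0) 12|_2 = 2^(2 + 1) + 2^2 ↦ 3^(3 + 1) + 3^3|_3 = 108 ⇒ 107
(1) 107|_3 = 3^(3 + 1) + 2·3^2 + 2·3 + 2 ↦ 4^(4 + 1) + 2·4^2 + 2·4 + 2|_4 = 1066 ⇒ 1065

1066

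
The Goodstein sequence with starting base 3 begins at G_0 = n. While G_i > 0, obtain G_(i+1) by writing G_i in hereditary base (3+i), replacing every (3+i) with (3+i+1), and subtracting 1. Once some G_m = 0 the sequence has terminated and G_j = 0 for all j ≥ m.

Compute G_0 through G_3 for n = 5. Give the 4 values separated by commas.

i=0: 5 = 3 + 2 (b=3); 3→4: 4 + 2 = 6; 6−1 = 5
i=1: 5 = 4 + 1 (b=4); 4→5: 5 + 1 = 6; 6−1 = 5
i=2: 5 = 5 (b=5); 5→6: 6 = 6; 6−1 = 5

5, 5, 5, 5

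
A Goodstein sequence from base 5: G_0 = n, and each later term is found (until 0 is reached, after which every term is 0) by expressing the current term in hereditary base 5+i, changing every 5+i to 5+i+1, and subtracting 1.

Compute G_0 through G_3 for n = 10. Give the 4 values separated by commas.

10, 11, 11, 11

G_0=10  [base 5] 2·5  →[5↦6]→  2·6 = 12  −1 ⇒ G_1=11
G_1=11  [base 6] 6 + 5  →[6↦7]→  7 + 5 = 12  −1 ⇒ G_2=11
G_2=11  [base 7] 7 + 4  →[7↦8]→  8 + 4 = 12  −1 ⇒ G_3=11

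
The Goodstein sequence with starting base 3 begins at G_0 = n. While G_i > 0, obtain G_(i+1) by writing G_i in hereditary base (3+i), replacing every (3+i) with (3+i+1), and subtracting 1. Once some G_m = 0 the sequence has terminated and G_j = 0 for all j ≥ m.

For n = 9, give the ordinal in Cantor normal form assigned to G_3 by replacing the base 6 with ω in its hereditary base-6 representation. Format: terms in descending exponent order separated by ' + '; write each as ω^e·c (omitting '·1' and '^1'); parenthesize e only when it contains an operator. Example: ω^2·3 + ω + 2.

ω·3 + 1

step 0: 9 = 3^2; sub 4 for 3: 4^2; = 16; G_1 = 16−1 = 15
step 1: 15 = 3·4 + 3; sub 5 for 4: 3·5 + 3; = 18; G_2 = 18−1 = 17
step 2: 17 = 3·5 + 2; sub 6 for 5: 3·6 + 2; = 20; G_3 = 20−1 = 19
step 3: 19 = 3·6 + 1; sub 7 for 6: 3·7 + 1; = 22; G_4 = 22−1 = 21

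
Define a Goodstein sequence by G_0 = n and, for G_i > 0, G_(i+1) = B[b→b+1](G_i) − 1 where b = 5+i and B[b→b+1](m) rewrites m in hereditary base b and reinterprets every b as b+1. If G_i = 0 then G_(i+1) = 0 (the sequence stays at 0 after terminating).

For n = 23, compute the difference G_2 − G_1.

step 0: 23 = 4·5 + 3; sub 6 for 5: 4·6 + 3; = 27; G_1 = 27−1 = 26
step 1: 26 = 4·6 + 2; sub 7 for 6: 4·7 + 2; = 30; G_2 = 30−1 = 29

3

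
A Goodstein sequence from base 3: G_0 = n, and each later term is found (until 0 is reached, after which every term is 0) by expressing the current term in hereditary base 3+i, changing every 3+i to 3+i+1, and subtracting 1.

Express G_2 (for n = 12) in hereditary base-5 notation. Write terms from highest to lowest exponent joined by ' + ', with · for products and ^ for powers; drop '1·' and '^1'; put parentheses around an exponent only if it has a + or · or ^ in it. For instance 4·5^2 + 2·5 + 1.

5^2 + 2

[0] 12 ≡ 3^2 + 3 (base 3). Lift 4: 20. −1: 19.
[1] 19 ≡ 4^2 + 3 (base 4). Lift 5: 28. −1: 27.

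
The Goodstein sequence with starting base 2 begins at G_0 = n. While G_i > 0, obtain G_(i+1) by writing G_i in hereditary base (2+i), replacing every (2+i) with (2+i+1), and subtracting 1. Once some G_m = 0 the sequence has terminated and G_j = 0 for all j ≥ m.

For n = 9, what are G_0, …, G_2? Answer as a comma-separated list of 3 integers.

9, 81, 1023

(0) 9|_2 = 2^(2 + 1) + 1 ↦ 3^(3 + 1) + 1|_3 = 82 ⇒ 81
(1) 81|_3 = 3^(3 + 1) ↦ 4^(4 + 1)|_4 = 1024 ⇒ 1023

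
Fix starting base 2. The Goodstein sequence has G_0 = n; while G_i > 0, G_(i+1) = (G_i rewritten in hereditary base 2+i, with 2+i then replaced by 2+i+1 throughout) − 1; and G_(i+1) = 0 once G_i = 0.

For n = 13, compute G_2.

[0] 13 ≡ 2^(2 + 1) + 2^2 + 1 (base 2). Lift 3: 109. −1: 108.
[1] 108 ≡ 3^(3 + 1) + 3^3 (base 3). Lift 4: 1280. −1: 1279.
[2] 1279 ≡ 4^(4 + 1) + 3·4^3 + 3·4^2 + 3·4 + 3 (base 4). Lift 5: 16093. −1: 16092.

1279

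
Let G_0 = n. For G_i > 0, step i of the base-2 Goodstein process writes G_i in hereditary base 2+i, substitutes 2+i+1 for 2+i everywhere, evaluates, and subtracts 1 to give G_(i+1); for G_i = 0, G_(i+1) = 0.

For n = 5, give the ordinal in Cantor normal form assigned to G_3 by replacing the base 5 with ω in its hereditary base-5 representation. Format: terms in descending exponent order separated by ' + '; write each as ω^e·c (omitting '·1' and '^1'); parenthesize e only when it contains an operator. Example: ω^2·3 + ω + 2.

ω^3·3 + ω^2·3 + ω·3 + 2

step 0: 5 = 2^2 + 1; sub 3 for 2: 3^3 + 1; = 28; G_1 = 28−1 = 27
step 1: 27 = 3^3; sub 4 for 3: 4^4; = 256; G_2 = 256−1 = 255
step 2: 255 = 3·4^3 + 3·4^2 + 3·4 + 3; sub 5 for 4: 3·5^3 + 3·5^2 + 3·5 + 3; = 468; G_3 = 468−1 = 467
step 3: 467 = 3·5^3 + 3·5^2 + 3·5 + 2; sub 6 for 5: 3·6^3 + 3·6^2 + 3·6 + 2; = 776; G_4 = 776−1 = 775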